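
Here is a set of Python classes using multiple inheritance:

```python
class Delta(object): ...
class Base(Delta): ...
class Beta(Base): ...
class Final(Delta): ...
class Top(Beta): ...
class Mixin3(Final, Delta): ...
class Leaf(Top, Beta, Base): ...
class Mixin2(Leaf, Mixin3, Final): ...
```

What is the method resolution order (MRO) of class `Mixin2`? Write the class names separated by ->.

Mixin2 -> Leaf -> Top -> Beta -> Base -> Mixin3 -> Final -> Delta -> object

L[Mixin2] = Mixin2 + merge(L[Leaf], L[Mixin3], L[Final], [Leaf Mixin3 Final])
  take Leaf:  [Leaf Top Beta Base Delta object] + [Mixin3 Final Delta object] + [Final Delta object] + [Leaf Mixin3 Final]
  take Top:  [Top Beta Base Delta object] + [Mixin3 Final Delta object] + [Final Delta object] + [Mixin3 Final]
  take Beta:  [Beta Base Delta object] + [Mixin3 Final Delta object] + [Final Delta object] + [Mixin3 Final]
  take Base:  [Base Delta object] + [Mixin3 Final Delta object] + [Final Delta object] + [Mixin3 Final]
  take Mixin3:  [Delta object] + [Mixin3 Final Delta object] + [Final Delta object] + [Mixin3 Final]
  take Final:  [Delta object] + [Final Delta object] + [Final Delta object] + [Final]
  take Delta:  [Delta object] + [Delta object] + [Delta object]
  take object:  [object] + [object] + [object]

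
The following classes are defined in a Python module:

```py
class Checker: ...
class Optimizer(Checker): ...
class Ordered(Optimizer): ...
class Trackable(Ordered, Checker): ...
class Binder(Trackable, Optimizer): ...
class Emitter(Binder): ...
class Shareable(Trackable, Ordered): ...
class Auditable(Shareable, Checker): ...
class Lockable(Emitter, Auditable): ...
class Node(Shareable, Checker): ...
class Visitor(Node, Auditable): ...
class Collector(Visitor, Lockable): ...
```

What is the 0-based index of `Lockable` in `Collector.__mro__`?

3

L[Collector] = Collector + merge(L[Visitor], L[Lockable], [Visitor Lockable])
  take Visitor:  [Visitor Node Auditable Shareable Trackable Ordered Optimizer Checker object] + [Lockable Emitter Binder Auditable Shareable Trackable Ordered Optimizer Checker object] + [Visitor Lockable]
  take Node:  [Node Auditable Shareable Trackable Ordered Optimizer Checker object] + [Lockable Emitter Binder Auditable Shareable Trackable Ordered Optimizer Checker object] + [Lockable]
  take Lockable:  [Auditable Shareable Trackable Ordered Optimizer Checker object] + [Lockable Emitter Binder Auditable Shareable Trackable Ordered Optimizer Checker object] + [Lockable]
  take Emitter:  [Auditable Shareable Trackable Ordered Optimizer Checker object] + [Emitter Binder Auditable Shareable Trackable Ordered Optimizer Checker object]
  take Binder:  [Auditable Shareable Trackable Ordered Optimizer Checker object] + [Binder Auditable Shareable Trackable Ordered Optimizer Checker object]
  take Auditable:  [Auditable Shareable Trackable Ordered Optimizer Checker object] + [Auditable Shareable Trackable Ordered Optimizer Checker object]
  take Shareable:  [Shareable Trackable Ordered Optimizer Checker object] + [Shareable Trackable Ordered Optimizer Checker object]
  take Trackable:  [Trackable Ordered Optimizer Checker object] + [Trackable Ordered Optimizer Checker object]
  take Ordered:  [Ordered Optimizer Checker object] + [Ordered Optimizer Checker object]
  take Optimizer:  [Optimizer Checker object] + [Optimizer Checker object]
  take Checker:  [Checker object] + [Checker object]
  take object:  [object] + [object]
MRO: Collector Visitor Node Lockable Emitter Binder Auditable Shareable Trackable Ordered Optimizer Checker object
Lockable sits at index 3.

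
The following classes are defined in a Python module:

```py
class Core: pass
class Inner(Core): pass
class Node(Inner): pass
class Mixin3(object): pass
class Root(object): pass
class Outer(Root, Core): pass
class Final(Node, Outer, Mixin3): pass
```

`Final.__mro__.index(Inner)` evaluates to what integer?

2

L[Final] = Final + merge(L[Node], L[Outer], L[Mixin3], [Node Outer Mixin3])
  take Node:  [Node Inner Core object] + [Outer Root Core object] + [Mixin3 object] + [Node Outer Mixin3]
  take Inner:  [Inner Core object] + [Outer Root Core object] + [Mixin3 object] + [Outer Mixin3]
  take Outer:  [Core object] + [Outer Root Core object] + [Mixin3 object] + [Outer Mixin3]
  take Root:  [Core object] + [Root Core object] + [Mixin3 object] + [Mixin3]
  take Core:  [Core object] + [Core object] + [Mixin3 object] + [Mixin3]
  take Mixin3:  [object] + [object] + [Mixin3 object] + [Mixin3]
  take object:  [object] + [object] + [object]
MRO: Final Node Inner Outer Root Core Mixin3 object
Inner sits at index 2.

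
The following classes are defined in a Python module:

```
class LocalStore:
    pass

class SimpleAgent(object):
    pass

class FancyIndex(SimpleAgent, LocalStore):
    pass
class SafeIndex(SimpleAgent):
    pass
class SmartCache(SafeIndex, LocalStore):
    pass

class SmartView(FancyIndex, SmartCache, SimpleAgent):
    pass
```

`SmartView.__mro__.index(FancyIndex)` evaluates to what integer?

L[SmartView] = SmartView + merge(L[FancyIndex], L[SmartCache], L[SimpleAgent], [FancyIndex SmartCache SimpleAgent])
  take FancyIndex:  [FancyIndex SimpleAgent LocalStore object] + [SmartCache SafeIndex SimpleAgent LocalStore object] + [SimpleAgent object] + [FancyIndex SmartCache SimpleAgent]
  take SmartCache:  [SimpleAgent LocalStore object] + [SmartCache SafeIndex SimpleAgent LocalStore object] + [SimpleAgent object] + [SmartCache SimpleAgent]
  take SafeIndex:  [SimpleAgent LocalStore object] + [SafeIndex SimpleAgent LocalStore object] + [SimpleAgent object] + [SimpleAgent]
  take SimpleAgent:  [SimpleAgent LocalStore object] + [SimpleAgent LocalStore object] + [SimpleAgent object] + [SimpleAgent]
  take LocalStore:  [LocalStore object] + [LocalStore object] + [object]
  take object:  [object] + [object] + [object]
MRO: SmartView FancyIndex SmartCache SafeIndex SimpleAgent LocalStore object
FancyIndex sits at index 1.

1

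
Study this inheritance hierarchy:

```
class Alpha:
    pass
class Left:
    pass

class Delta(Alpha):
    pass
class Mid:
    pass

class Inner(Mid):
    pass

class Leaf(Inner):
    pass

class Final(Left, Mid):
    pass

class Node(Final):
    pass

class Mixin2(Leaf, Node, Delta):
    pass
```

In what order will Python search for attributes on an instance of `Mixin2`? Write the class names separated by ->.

Mixin2 -> Leaf -> Inner -> Node -> Final -> Left -> Mid -> Delta -> Alpha -> object

L[Mixin2] = Mixin2 + merge(L[Leaf], L[Node], L[Delta], [Leaf Node Delta])
  take Leaf:  [Leaf Inner Mid object] + [Node Final Left Mid object] + [Delta Alpha object] + [Leaf Node Delta]
  take Inner:  [Inner Mid object] + [Node Final Left Mid object] + [Delta Alpha object] + [Node Delta]
  take Node:  [Mid object] + [Node Final Left Mid object] + [Delta Alpha object] + [Node Delta]
  take Final:  [Mid object] + [Final Left Mid object] + [Delta Alpha object] + [Delta]
  take Left:  [Mid object] + [Left Mid object] + [Delta Alpha object] + [Delta]
  take Mid:  [Mid object] + [Mid object] + [Delta Alpha object] + [Delta]
  take Delta:  [object] + [object] + [Delta Alpha object] + [Delta]
  take Alpha:  [object] + [object] + [Alpha object]
  take object:  [object] + [object] + [object]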